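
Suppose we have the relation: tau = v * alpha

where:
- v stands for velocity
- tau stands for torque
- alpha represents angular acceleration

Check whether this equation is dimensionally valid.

No

v (velocity) has dimensions [L T^-1].
tau (torque) has dimensions [L^2 M T^-2].
alpha (angular acceleration) has dimensions [T^-2].

Left side: [L^2 M T^-2]
Right side: [L T^-3]

The two sides have different dimensions, so the equation is NOT dimensionally consistent.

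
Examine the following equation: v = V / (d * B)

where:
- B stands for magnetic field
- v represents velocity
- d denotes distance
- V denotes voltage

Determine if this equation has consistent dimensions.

Yes

B (magnetic field) has dimensions [I^-1 M T^-2].
v (velocity) has dimensions [L T^-1].
d (distance) has dimensions [L].
V (voltage) has dimensions [I^-1 L^2 M T^-3].

Left side: [L T^-1]
Right side: [L T^-1]

Both sides have the same dimensions, so the equation is dimensionally consistent.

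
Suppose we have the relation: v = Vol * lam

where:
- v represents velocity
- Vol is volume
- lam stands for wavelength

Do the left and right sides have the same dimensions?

No

v (velocity) has dimensions [L T^-1].
Vol (volume) has dimensions [L^3].
lam (wavelength) has dimensions [L].

Left side: [L T^-1]
Right side: [L^4]

The two sides have different dimensions, so the equation is NOT dimensionally consistent.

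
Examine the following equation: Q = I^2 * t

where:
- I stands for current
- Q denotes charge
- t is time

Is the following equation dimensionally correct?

No

I (current) has dimensions [I].
Q (charge) has dimensions [I T].
t (time) has dimensions [T].

Left side: [I T]
Right side: [I^2 T]

The two sides have different dimensions, so the equation is NOT dimensionally consistent.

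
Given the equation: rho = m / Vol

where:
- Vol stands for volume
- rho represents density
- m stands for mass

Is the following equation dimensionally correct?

Yes

Vol (volume) has dimensions [L^3].
rho (density) has dimensions [L^-3 M].
m (mass) has dimensions [M].

Left side: [L^-3 M]
Right side: [L^-3 M]

Both sides have the same dimensions, so the equation is dimensionally consistent.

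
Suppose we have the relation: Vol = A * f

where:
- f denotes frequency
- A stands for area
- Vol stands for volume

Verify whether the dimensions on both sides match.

No

f (frequency) has dimensions [T^-1].
A (area) has dimensions [L^2].
Vol (volume) has dimensions [L^3].

Left side: [L^3]
Right side: [L^2 T^-1]

The two sides have different dimensions, so the equation is NOT dimensionally consistent.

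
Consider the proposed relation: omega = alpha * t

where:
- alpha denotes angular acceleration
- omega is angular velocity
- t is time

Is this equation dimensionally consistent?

Yes

alpha (angular acceleration) has dimensions [T^-2].
omega (angular velocity) has dimensions [T^-1].
t (time) has dimensions [T].

Left side: [T^-1]
Right side: [T^-1]

Both sides have the same dimensions, so the equation is dimensionally consistent.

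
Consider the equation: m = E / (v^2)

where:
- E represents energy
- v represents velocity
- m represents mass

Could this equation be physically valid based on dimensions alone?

Yes

E (energy) has dimensions [L^2 M T^-2].
v (velocity) has dimensions [L T^-1].
m (mass) has dimensions [M].

Left side: [M]
Right side: [M]

Both sides have the same dimensions, so the equation is dimensionally consistent.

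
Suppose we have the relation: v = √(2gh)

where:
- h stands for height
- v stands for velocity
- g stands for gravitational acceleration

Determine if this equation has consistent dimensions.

Yes

h (height) has dimensions [L].
v (velocity) has dimensions [L T^-1].
g (gravitational acceleration) has dimensions [L T^-2].

Left side: [L T^-1]
Right side: [L T^-1]

Both sides have the same dimensions, so the equation is dimensionally consistent.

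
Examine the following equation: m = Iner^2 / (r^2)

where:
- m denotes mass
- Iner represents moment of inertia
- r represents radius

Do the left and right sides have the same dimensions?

No

m (mass) has dimensions [M].
Iner (moment of inertia) has dimensions [L^2 M].
r (radius) has dimensions [L].

Left side: [M]
Right side: [L^2 M^2]

The two sides have different dimensions, so the equation is NOT dimensionally consistent.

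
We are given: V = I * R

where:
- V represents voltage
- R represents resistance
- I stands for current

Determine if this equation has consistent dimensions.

Yes

V (voltage) has dimensions [I^-1 L^2 M T^-3].
R (resistance) has dimensions [I^-2 L^2 M T^-3].
I (current) has dimensions [I].

Left side: [I^-1 L^2 M T^-3]
Right side: [I^-1 L^2 M T^-3]

Both sides have the same dimensions, so the equation is dimensionally consistent.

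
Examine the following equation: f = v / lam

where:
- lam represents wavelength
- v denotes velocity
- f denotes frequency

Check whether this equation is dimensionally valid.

Yes

lam (wavelength) has dimensions [L].
v (velocity) has dimensions [L T^-1].
f (frequency) has dimensions [T^-1].

Left side: [T^-1]
Right side: [T^-1]

Both sides have the same dimensions, so the equation is dimensionally consistent.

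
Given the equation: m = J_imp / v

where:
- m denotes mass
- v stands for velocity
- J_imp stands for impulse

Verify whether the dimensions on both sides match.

Yes

m (mass) has dimensions [M].
v (velocity) has dimensions [L T^-1].
J_imp (impulse) has dimensions [L M T^-1].

Left side: [M]
Right side: [M]

Both sides have the same dimensions, so the equation is dimensionally consistent.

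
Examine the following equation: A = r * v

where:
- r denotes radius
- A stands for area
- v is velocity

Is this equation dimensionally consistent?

No

r (radius) has dimensions [L].
A (area) has dimensions [L^2].
v (velocity) has dimensions [L T^-1].

Left side: [L^2]
Right side: [L^2 T^-1]

The two sides have different dimensions, so the equation is NOT dimensionally consistent.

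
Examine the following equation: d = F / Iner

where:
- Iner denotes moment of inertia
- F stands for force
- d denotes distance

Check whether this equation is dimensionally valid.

No

Iner (moment of inertia) has dimensions [L^2 M].
F (force) has dimensions [L M T^-2].
d (distance) has dimensions [L].

Left side: [L]
Right side: [L^-1 T^-2]

The two sides have different dimensions, so the equation is NOT dimensionally consistent.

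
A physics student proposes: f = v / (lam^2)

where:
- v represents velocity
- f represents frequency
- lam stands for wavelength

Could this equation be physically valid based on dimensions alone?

No

v (velocity) has dimensions [L T^-1].
f (frequency) has dimensions [T^-1].
lam (wavelength) has dimensions [L].

Left side: [T^-1]
Right side: [L^-1 T^-1]

The two sides have different dimensions, so the equation is NOT dimensionally consistent.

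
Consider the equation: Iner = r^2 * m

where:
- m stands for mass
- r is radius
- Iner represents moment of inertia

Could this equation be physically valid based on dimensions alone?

Yes

m (mass) has dimensions [M].
r (radius) has dimensions [L].
Iner (moment of inertia) has dimensions [L^2 M].

Left side: [L^2 M]
Right side: [L^2 M]

Both sides have the same dimensions, so the equation is dimensionally consistent.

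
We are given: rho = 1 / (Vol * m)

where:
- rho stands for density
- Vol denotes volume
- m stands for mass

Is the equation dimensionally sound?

No

rho (density) has dimensions [L^-3 M].
Vol (volume) has dimensions [L^3].
m (mass) has dimensions [M].

Left side: [L^-3 M]
Right side: [L^-3 M^-1]

The two sides have different dimensions, so the equation is NOT dimensionally consistent.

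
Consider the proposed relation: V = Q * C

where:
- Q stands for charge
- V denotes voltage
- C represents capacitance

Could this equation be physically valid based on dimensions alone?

No

Q (charge) has dimensions [I T].
V (voltage) has dimensions [I^-1 L^2 M T^-3].
C (capacitance) has dimensions [I^2 L^-2 M^-1 T^4].

Left side: [I^-1 L^2 M T^-3]
Right side: [I^3 L^-2 M^-1 T^5]

The two sides have different dimensions, so the equation is NOT dimensionally consistent.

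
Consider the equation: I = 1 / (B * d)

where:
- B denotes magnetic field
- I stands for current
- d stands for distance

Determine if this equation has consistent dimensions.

No

B (magnetic field) has dimensions [I^-1 M T^-2].
I (current) has dimensions [I].
d (distance) has dimensions [L].

Left side: [I]
Right side: [I L^-1 M^-1 T^2]

The two sides have different dimensions, so the equation is NOT dimensionally consistent.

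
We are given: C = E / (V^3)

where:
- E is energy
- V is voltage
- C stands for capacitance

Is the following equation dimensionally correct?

No

E (energy) has dimensions [L^2 M T^-2].
V (voltage) has dimensions [I^-1 L^2 M T^-3].
C (capacitance) has dimensions [I^2 L^-2 M^-1 T^4].

Left side: [I^2 L^-2 M^-1 T^4]
Right side: [I^3 L^-4 M^-2 T^7]

The two sides have different dimensions, so the equation is NOT dimensionally consistent.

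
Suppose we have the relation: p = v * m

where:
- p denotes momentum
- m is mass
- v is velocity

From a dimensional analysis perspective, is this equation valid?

Yes

p (momentum) has dimensions [L M T^-1].
m (mass) has dimensions [M].
v (velocity) has dimensions [L T^-1].

Left side: [L M T^-1]
Right side: [L M T^-1]

Both sides have the same dimensions, so the equation is dimensionally consistent.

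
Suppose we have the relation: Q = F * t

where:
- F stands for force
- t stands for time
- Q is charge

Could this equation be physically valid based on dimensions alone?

No

F (force) has dimensions [L M T^-2].
t (time) has dimensions [T].
Q (charge) has dimensions [I T].

Left side: [I T]
Right side: [L M T^-1]

The two sides have different dimensions, so the equation is NOT dimensionally consistent.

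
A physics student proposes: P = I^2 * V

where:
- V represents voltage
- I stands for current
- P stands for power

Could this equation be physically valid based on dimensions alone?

No

V (voltage) has dimensions [I^-1 L^2 M T^-3].
I (current) has dimensions [I].
P (power) has dimensions [L^2 M T^-3].

Left side: [L^2 M T^-3]
Right side: [I L^2 M T^-3]

The two sides have different dimensions, so the equation is NOT dimensionally consistent.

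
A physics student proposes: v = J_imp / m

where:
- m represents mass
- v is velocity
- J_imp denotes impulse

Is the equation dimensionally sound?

Yes

m (mass) has dimensions [M].
v (velocity) has dimensions [L T^-1].
J_imp (impulse) has dimensions [L M T^-1].

Left side: [L T^-1]
Right side: [L T^-1]

Both sides have the same dimensions, so the equation is dimensionally consistent.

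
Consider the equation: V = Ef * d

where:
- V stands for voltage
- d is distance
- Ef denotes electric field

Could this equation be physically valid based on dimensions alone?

Yes

V (voltage) has dimensions [I^-1 L^2 M T^-3].
d (distance) has dimensions [L].
Ef (electric field) has dimensions [I^-1 L M T^-3].

Left side: [I^-1 L^2 M T^-3]
Right side: [I^-1 L^2 M T^-3]

Both sides have the same dimensions, so the equation is dimensionally consistent.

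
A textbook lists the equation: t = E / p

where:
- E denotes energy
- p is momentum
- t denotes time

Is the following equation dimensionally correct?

No

E (energy) has dimensions [L^2 M T^-2].
p (momentum) has dimensions [L M T^-1].
t (time) has dimensions [T].

Left side: [T]
Right side: [L T^-1]

The two sides have different dimensions, so the equation is NOT dimensionally consistent.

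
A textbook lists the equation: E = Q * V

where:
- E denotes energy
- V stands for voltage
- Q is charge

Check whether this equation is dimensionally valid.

Yes

E (energy) has dimensions [L^2 M T^-2].
V (voltage) has dimensions [I^-1 L^2 M T^-3].
Q (charge) has dimensions [I T].

Left side: [L^2 M T^-2]
Right side: [L^2 M T^-2]

Both sides have the same dimensions, so the equation is dimensionally consistent.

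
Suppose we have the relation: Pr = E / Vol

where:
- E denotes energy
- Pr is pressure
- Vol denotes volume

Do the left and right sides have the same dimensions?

Yes

E (energy) has dimensions [L^2 M T^-2].
Pr (pressure) has dimensions [L^-1 M T^-2].
Vol (volume) has dimensions [L^3].

Left side: [L^-1 M T^-2]
Right side: [L^-1 M T^-2]

Both sides have the same dimensions, so the equation is dimensionally consistent.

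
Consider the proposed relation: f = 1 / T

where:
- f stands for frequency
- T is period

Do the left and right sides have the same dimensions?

Yes

f (frequency) has dimensions [T^-1].
T (period) has dimensions [T].

Left side: [T^-1]
Right side: [T^-1]

Both sides have the same dimensions, so the equation is dimensionally consistent.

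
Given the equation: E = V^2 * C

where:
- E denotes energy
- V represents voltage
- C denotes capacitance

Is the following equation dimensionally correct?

Yes

E (energy) has dimensions [L^2 M T^-2].
V (voltage) has dimensions [I^-1 L^2 M T^-3].
C (capacitance) has dimensions [I^2 L^-2 M^-1 T^4].

Left side: [L^2 M T^-2]
Right side: [L^2 M T^-2]

Both sides have the same dimensions, so the equation is dimensionally consistent.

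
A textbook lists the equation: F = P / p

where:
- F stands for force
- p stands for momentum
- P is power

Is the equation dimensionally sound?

No

F (force) has dimensions [L M T^-2].
p (momentum) has dimensions [L M T^-1].
P (power) has dimensions [L^2 M T^-3].

Left side: [L M T^-2]
Right side: [L T^-2]

The two sides have different dimensions, so the equation is NOT dimensionally consistent.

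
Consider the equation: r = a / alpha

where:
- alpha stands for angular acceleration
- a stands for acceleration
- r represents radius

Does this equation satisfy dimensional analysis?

Yes

alpha (angular acceleration) has dimensions [T^-2].
a (acceleration) has dimensions [L T^-2].
r (radius) has dimensions [L].

Left side: [L]
Right side: [L]

Both sides have the same dimensions, so the equation is dimensionally consistent.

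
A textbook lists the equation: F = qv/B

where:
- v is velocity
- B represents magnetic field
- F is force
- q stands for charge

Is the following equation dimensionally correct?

No

v (velocity) has dimensions [L T^-1].
B (magnetic field) has dimensions [I^-1 M T^-2].
F (force) has dimensions [L M T^-2].
q (charge) has dimensions [I T].

Left side: [L M T^-2]
Right side: [I^2 L M^-1 T^2]

The two sides have different dimensions, so the equation is NOT dimensionally consistent.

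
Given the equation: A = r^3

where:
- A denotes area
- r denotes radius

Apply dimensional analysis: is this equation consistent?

No

A (area) has dimensions [L^2].
r (radius) has dimensions [L].

Left side: [L^2]
Right side: [L^3]

The two sides have different dimensions, so the equation is NOT dimensionally consistent.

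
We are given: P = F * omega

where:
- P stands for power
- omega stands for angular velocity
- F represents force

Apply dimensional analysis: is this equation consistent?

No

P (power) has dimensions [L^2 M T^-3].
omega (angular velocity) has dimensions [T^-1].
F (force) has dimensions [L M T^-2].

Left side: [L^2 M T^-3]
Right side: [L M T^-3]

The two sides have different dimensions, so the equation is NOT dimensionally consistent.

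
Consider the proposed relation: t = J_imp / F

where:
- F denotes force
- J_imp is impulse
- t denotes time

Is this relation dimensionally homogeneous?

Yes

F (force) has dimensions [L M T^-2].
J_imp (impulse) has dimensions [L M T^-1].
t (time) has dimensions [T].

Left side: [T]
Right side: [T]

Both sides have the same dimensions, so the equation is dimensionally consistent.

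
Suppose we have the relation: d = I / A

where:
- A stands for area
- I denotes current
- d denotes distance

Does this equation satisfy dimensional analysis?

No

A (area) has dimensions [L^2].
I (current) has dimensions [I].
d (distance) has dimensions [L].

Left side: [L]
Right side: [I L^-2]

The two sides have different dimensions, so the equation is NOT dimensionally consistent.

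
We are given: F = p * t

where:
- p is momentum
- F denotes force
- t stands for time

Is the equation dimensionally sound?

No

p (momentum) has dimensions [L M T^-1].
F (force) has dimensions [L M T^-2].
t (time) has dimensions [T].

Left side: [L M T^-2]
Right side: [L M]

The two sides have different dimensions, so the equation is NOT dimensionally consistent.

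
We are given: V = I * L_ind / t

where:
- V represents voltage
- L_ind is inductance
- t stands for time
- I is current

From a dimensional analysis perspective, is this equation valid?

Yes

V (voltage) has dimensions [I^-1 L^2 M T^-3].
L_ind (inductance) has dimensions [I^-2 L^2 M T^-2].
t (time) has dimensions [T].
I (current) has dimensions [I].

Left side: [I^-1 L^2 M T^-3]
Right side: [I^-1 L^2 M T^-3]

Both sides have the same dimensions, so the equation is dimensionally consistent.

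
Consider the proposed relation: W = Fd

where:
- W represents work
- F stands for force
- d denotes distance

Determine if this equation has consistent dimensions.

Yes

W (work) has dimensions [L^2 M T^-2].
F (force) has dimensions [L M T^-2].
d (distance) has dimensions [L].

Left side: [L^2 M T^-2]
Right side: [L^2 M T^-2]

Both sides have the same dimensions, so the equation is dimensionally consistent.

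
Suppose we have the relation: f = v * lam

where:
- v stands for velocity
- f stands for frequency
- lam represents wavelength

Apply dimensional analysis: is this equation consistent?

No

v (velocity) has dimensions [L T^-1].
f (frequency) has dimensions [T^-1].
lam (wavelength) has dimensions [L].

Left side: [T^-1]
Right side: [L^2 T^-1]

The two sides have different dimensions, so the equation is NOT dimensionally consistent.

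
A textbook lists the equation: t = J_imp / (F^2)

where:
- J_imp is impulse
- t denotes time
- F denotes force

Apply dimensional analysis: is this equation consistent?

No

J_imp (impulse) has dimensions [L M T^-1].
t (time) has dimensions [T].
F (force) has dimensions [L M T^-2].

Left side: [T]
Right side: [L^-1 M^-1 T^3]

The two sides have different dimensions, so the equation is NOT dimensionally consistent.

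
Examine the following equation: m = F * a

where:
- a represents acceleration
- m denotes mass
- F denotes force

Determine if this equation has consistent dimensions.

No

a (acceleration) has dimensions [L T^-2].
m (mass) has dimensions [M].
F (force) has dimensions [L M T^-2].

Left side: [M]
Right side: [L^2 M T^-4]

The two sides have different dimensions, so the equation is NOT dimensionally consistent.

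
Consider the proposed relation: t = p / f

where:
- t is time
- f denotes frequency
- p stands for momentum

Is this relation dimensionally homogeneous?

No

t (time) has dimensions [T].
f (frequency) has dimensions [T^-1].
p (momentum) has dimensions [L M T^-1].

Left side: [T]
Right side: [L M]

The two sides have different dimensions, so the equation is NOT dimensionally consistent.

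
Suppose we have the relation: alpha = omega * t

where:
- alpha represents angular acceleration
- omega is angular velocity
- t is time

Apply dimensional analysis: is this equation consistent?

No

alpha (angular acceleration) has dimensions [T^-2].
omega (angular velocity) has dimensions [T^-1].
t (time) has dimensions [T].

Left side: [T^-2]
Right side: [dimensionless]

The two sides have different dimensions, so the equation is NOT dimensionally consistent.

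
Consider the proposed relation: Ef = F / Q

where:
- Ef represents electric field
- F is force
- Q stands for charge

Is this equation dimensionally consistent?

Yes

Ef (electric field) has dimensions [I^-1 L M T^-3].
F (force) has dimensions [L M T^-2].
Q (charge) has dimensions [I T].

Left side: [I^-1 L M T^-3]
Right side: [I^-1 L M T^-3]

Both sides have the same dimensions, so the equation is dimensionally consistent.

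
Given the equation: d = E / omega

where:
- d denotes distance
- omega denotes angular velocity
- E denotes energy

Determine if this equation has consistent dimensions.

No

d (distance) has dimensions [L].
omega (angular velocity) has dimensions [T^-1].
E (energy) has dimensions [L^2 M T^-2].

Left side: [L]
Right side: [L^2 M T^-1]

The two sides have different dimensions, so the equation is NOT dimensionally consistent.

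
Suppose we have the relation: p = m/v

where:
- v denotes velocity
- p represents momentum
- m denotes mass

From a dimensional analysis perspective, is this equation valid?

No

v (velocity) has dimensions [L T^-1].
p (momentum) has dimensions [L M T^-1].
m (mass) has dimensions [M].

Left side: [L M T^-1]
Right side: [L^-1 M T]

The two sides have different dimensions, so the equation is NOT dimensionally consistent.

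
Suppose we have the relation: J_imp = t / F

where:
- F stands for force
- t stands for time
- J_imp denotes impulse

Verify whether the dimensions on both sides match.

No

F (force) has dimensions [L M T^-2].
t (time) has dimensions [T].
J_imp (impulse) has dimensions [L M T^-1].

Left side: [L M T^-1]
Right side: [L^-1 M^-1 T^3]

The two sides have different dimensions, so the equation is NOT dimensionally consistent.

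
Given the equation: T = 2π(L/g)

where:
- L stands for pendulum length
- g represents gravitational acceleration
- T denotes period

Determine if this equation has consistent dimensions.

No

L (pendulum length) has dimensions [L].
g (gravitational acceleration) has dimensions [L T^-2].
T (period) has dimensions [T].

Left side: [T]
Right side: [T^2]

The two sides have different dimensions, so the equation is NOT dimensionally consistent.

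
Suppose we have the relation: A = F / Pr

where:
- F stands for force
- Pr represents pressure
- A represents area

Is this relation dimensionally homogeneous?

Yes

F (force) has dimensions [L M T^-2].
Pr (pressure) has dimensions [L^-1 M T^-2].
A (area) has dimensions [L^2].

Left side: [L^2]
Right side: [L^2]

Both sides have the same dimensions, so the equation is dimensionally consistent.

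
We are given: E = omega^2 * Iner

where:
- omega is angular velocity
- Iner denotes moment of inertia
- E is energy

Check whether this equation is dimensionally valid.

Yes

omega (angular velocity) has dimensions [T^-1].
Iner (moment of inertia) has dimensions [L^2 M].
E (energy) has dimensions [L^2 M T^-2].

Left side: [L^2 M T^-2]
Right side: [L^2 M T^-2]

Both sides have the same dimensions, so the equation is dimensionally consistent.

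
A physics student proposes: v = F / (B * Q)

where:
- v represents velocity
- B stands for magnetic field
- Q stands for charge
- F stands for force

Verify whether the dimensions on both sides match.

Yes

v (velocity) has dimensions [L T^-1].
B (magnetic field) has dimensions [I^-1 M T^-2].
Q (charge) has dimensions [I T].
F (force) has dimensions [L M T^-2].

Left side: [L T^-1]
Right side: [L T^-1]

Both sides have the same dimensions, so the equation is dimensionally consistent.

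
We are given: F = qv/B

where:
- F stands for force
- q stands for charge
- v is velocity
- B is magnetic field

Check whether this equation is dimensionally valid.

No

F (force) has dimensions [L M T^-2].
q (charge) has dimensions [I T].
v (velocity) has dimensions [L T^-1].
B (magnetic field) has dimensions [I^-1 M T^-2].

Left side: [L M T^-2]
Right side: [I^2 L M^-1 T^2]

The two sides have different dimensions, so the equation is NOT dimensionally consistent.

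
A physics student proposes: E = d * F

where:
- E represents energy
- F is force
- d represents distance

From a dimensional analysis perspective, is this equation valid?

Yes

E (energy) has dimensions [L^2 M T^-2].
F (force) has dimensions [L M T^-2].
d (distance) has dimensions [L].

Left side: [L^2 M T^-2]
Right side: [L^2 M T^-2]

Both sides have the same dimensions, so the equation is dimensionally consistent.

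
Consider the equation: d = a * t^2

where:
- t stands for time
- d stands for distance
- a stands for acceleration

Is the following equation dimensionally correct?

Yes

t (time) has dimensions [T].
d (distance) has dimensions [L].
a (acceleration) has dimensions [L T^-2].

Left side: [L]
Right side: [L]

Both sides have the same dimensions, so the equation is dimensionally consistent.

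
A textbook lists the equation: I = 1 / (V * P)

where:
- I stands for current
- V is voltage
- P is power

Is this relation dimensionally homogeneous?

No

I (current) has dimensions [I].
V (voltage) has dimensions [I^-1 L^2 M T^-3].
P (power) has dimensions [L^2 M T^-3].

Left side: [I]
Right side: [I L^-4 M^-2 T^6]

The two sides have different dimensions, so the equation is NOT dimensionally consistent.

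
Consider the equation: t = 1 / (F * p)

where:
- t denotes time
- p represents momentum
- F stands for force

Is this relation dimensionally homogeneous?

No

t (time) has dimensions [T].
p (momentum) has dimensions [L M T^-1].
F (force) has dimensions [L M T^-2].

Left side: [T]
Right side: [L^-2 M^-2 T^3]

The two sides have different dimensions, so the equation is NOT dimensionally consistent.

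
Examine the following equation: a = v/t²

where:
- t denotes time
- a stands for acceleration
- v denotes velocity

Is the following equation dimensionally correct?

No

t (time) has dimensions [T].
a (acceleration) has dimensions [L T^-2].
v (velocity) has dimensions [L T^-1].

Left side: [L T^-2]
Right side: [L T^-3]

The two sides have different dimensions, so the equation is NOT dimensionally consistent.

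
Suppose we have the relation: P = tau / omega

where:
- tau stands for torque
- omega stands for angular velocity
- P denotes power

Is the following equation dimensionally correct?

No

tau (torque) has dimensions [L^2 M T^-2].
omega (angular velocity) has dimensions [T^-1].
P (power) has dimensions [L^2 M T^-3].

Left side: [L^2 M T^-3]
Right side: [L^2 M T^-1]

The two sides have different dimensions, so the equation is NOT dimensionally consistent.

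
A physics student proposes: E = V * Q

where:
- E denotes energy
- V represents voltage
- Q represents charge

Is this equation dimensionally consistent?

Yes

E (energy) has dimensions [L^2 M T^-2].
V (voltage) has dimensions [I^-1 L^2 M T^-3].
Q (charge) has dimensions [I T].

Left side: [L^2 M T^-2]
Right side: [L^2 M T^-2]

Both sides have the same dimensions, so the equation is dimensionally consistent.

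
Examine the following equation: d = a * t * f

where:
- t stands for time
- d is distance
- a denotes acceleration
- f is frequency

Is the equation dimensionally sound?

No

t (time) has dimensions [T].
d (distance) has dimensions [L].
a (acceleration) has dimensions [L T^-2].
f (frequency) has dimensions [T^-1].

Left side: [L]
Right side: [L T^-2]

The two sides have different dimensions, so the equation is NOT dimensionally consistent.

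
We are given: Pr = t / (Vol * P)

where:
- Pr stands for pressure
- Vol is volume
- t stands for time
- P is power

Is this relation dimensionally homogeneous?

No

Pr (pressure) has dimensions [L^-1 M T^-2].
Vol (volume) has dimensions [L^3].
t (time) has dimensions [T].
P (power) has dimensions [L^2 M T^-3].

Left side: [L^-1 M T^-2]
Right side: [L^-5 M^-1 T^4]

The two sides have different dimensions, so the equation is NOT dimensionally consistent.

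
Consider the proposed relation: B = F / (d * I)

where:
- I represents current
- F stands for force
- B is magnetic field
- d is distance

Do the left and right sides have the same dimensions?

Yes

I (current) has dimensions [I].
F (force) has dimensions [L M T^-2].
B (magnetic field) has dimensions [I^-1 M T^-2].
d (distance) has dimensions [L].

Left side: [I^-1 M T^-2]
Right side: [I^-1 M T^-2]

Both sides have the same dimensions, so the equation is dimensionally consistent.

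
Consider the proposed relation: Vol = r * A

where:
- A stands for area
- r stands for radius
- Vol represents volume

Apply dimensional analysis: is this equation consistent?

Yes

A (area) has dimensions [L^2].
r (radius) has dimensions [L].
Vol (volume) has dimensions [L^3].

Left side: [L^3]
Right side: [L^3]

Both sides have the same dimensions, so the equation is dimensionally consistent.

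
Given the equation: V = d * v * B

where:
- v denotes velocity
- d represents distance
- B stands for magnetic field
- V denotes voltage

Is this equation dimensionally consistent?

Yes

v (velocity) has dimensions [L T^-1].
d (distance) has dimensions [L].
B (magnetic field) has dimensions [I^-1 M T^-2].
V (voltage) has dimensions [I^-1 L^2 M T^-3].

Left side: [I^-1 L^2 M T^-3]
Right side: [I^-1 L^2 M T^-3]

Both sides have the same dimensions, so the equation is dimensionally consistent.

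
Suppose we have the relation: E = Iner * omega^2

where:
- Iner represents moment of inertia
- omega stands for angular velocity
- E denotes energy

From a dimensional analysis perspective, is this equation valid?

Yes

Iner (moment of inertia) has dimensions [L^2 M].
omega (angular velocity) has dimensions [T^-1].
E (energy) has dimensions [L^2 M T^-2].

Left side: [L^2 M T^-2]
Right side: [L^2 M T^-2]

Both sides have the same dimensions, so the equation is dimensionally consistent.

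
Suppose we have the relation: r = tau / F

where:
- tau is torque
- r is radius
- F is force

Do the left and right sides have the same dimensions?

Yes

tau (torque) has dimensions [L^2 M T^-2].
r (radius) has dimensions [L].
F (force) has dimensions [L M T^-2].

Left side: [L]
Right side: [L]

Both sides have the same dimensions, so the equation is dimensionally consistent.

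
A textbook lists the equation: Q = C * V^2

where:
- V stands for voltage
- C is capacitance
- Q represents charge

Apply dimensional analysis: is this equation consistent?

No

V (voltage) has dimensions [I^-1 L^2 M T^-3].
C (capacitance) has dimensions [I^2 L^-2 M^-1 T^4].
Q (charge) has dimensions [I T].

Left side: [I T]
Right side: [L^2 M T^-2]

The two sides have different dimensions, so the equation is NOT dimensionally consistent.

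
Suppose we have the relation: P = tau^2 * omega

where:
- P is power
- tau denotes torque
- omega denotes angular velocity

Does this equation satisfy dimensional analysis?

No

P (power) has dimensions [L^2 M T^-3].
tau (torque) has dimensions [L^2 M T^-2].
omega (angular velocity) has dimensions [T^-1].

Left side: [L^2 M T^-3]
Right side: [L^4 M^2 T^-5]

The two sides have different dimensions, so the equation is NOT dimensionally consistent.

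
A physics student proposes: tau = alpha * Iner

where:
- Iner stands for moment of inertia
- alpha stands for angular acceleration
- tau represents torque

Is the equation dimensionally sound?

Yes

Iner (moment of inertia) has dimensions [L^2 M].
alpha (angular acceleration) has dimensions [T^-2].
tau (torque) has dimensions [L^2 M T^-2].

Left side: [L^2 M T^-2]
Right side: [L^2 M T^-2]

Both sides have the same dimensions, so the equation is dimensionally consistent.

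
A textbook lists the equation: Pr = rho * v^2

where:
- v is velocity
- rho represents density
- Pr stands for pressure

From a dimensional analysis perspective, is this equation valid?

Yes

v (velocity) has dimensions [L T^-1].
rho (density) has dimensions [L^-3 M].
Pr (pressure) has dimensions [L^-1 M T^-2].

Left side: [L^-1 M T^-2]
Right side: [L^-1 M T^-2]

Both sides have the same dimensions, so the equation is dimensionally consistent.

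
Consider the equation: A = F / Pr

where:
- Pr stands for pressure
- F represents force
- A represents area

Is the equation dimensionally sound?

Yes

Pr (pressure) has dimensions [L^-1 M T^-2].
F (force) has dimensions [L M T^-2].
A (area) has dimensions [L^2].

Left side: [L^2]
Right side: [L^2]

Both sides have the same dimensions, so the equation is dimensionally consistent.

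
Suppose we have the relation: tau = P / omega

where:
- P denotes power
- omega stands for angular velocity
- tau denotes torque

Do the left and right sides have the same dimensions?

Yes

P (power) has dimensions [L^2 M T^-3].
omega (angular velocity) has dimensions [T^-1].
tau (torque) has dimensions [L^2 M T^-2].

Left side: [L^2 M T^-2]
Right side: [L^2 M T^-2]

Both sides have the same dimensions, so the equation is dimensionally consistent.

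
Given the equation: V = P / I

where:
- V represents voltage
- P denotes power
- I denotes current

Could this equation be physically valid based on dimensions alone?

Yes

V (voltage) has dimensions [I^-1 L^2 M T^-3].
P (power) has dimensions [L^2 M T^-3].
I (current) has dimensions [I].

Left side: [I^-1 L^2 M T^-3]
Right side: [I^-1 L^2 M T^-3]

Both sides have the same dimensions, so the equation is dimensionally consistent.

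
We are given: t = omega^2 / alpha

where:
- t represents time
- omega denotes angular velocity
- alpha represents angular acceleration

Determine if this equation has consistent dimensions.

No

t (time) has dimensions [T].
omega (angular velocity) has dimensions [T^-1].
alpha (angular acceleration) has dimensions [T^-2].

Left side: [T]
Right side: [dimensionless]

The two sides have different dimensions, so the equation is NOT dimensionally consistent.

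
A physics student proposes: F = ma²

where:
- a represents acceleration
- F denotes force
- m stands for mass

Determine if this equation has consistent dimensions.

No

a (acceleration) has dimensions [L T^-2].
F (force) has dimensions [L M T^-2].
m (mass) has dimensions [M].

Left side: [L M T^-2]
Right side: [L^2 M T^-4]

The two sides have different dimensions, so the equation is NOT dimensionally consistent.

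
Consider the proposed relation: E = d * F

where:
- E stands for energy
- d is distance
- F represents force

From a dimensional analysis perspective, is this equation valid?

Yes

E (energy) has dimensions [L^2 M T^-2].
d (distance) has dimensions [L].
F (force) has dimensions [L M T^-2].

Left side: [L^2 M T^-2]
Right side: [L^2 M T^-2]

Both sides have the same dimensions, so the equation is dimensionally consistent.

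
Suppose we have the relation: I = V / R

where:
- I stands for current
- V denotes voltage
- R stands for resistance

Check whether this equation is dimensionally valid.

Yes

I (current) has dimensions [I].
V (voltage) has dimensions [I^-1 L^2 M T^-3].
R (resistance) has dimensions [I^-2 L^2 M T^-3].

Left side: [I]
Right side: [I]

Both sides have the same dimensions, so the equation is dimensionally consistent.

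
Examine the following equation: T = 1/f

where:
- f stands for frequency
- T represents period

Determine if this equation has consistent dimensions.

Yes

f (frequency) has dimensions [T^-1].
T (period) has dimensions [T].

Left side: [T]
Right side: [T]

Both sides have the same dimensions, so the equation is dimensionally consistent.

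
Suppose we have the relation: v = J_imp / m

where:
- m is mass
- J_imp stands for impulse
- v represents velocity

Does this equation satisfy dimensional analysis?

Yes

m (mass) has dimensions [M].
J_imp (impulse) has dimensions [L M T^-1].
v (velocity) has dimensions [L T^-1].

Left side: [L T^-1]
Right side: [L T^-1]

Both sides have the same dimensions, so the equation is dimensionally consistent.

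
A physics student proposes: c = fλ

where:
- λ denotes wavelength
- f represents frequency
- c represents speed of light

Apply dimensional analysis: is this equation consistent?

Yes

λ (wavelength) has dimensions [L].
f (frequency) has dimensions [T^-1].
c (speed of light) has dimensions [L T^-1].

Left side: [L T^-1]
Right side: [L T^-1]

Both sides have the same dimensions, so the equation is dimensionally consistent.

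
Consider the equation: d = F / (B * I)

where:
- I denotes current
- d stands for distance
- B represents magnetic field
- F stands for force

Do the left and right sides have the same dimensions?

Yes

I (current) has dimensions [I].
d (distance) has dimensions [L].
B (magnetic field) has dimensions [I^-1 M T^-2].
F (force) has dimensions [L M T^-2].

Left side: [L]
Right side: [L]

Both sides have the same dimensions, so the equation is dimensionally consistent.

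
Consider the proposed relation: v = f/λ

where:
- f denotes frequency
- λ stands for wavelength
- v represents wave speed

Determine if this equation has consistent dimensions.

No

f (frequency) has dimensions [T^-1].
λ (wavelength) has dimensions [L].
v (wave speed) has dimensions [L T^-1].

Left side: [L T^-1]
Right side: [L^-1 T^-1]

The two sides have different dimensions, so the equation is NOT dimensionally consistent.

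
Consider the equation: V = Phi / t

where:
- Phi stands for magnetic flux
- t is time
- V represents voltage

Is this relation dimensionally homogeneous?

Yes

Phi (magnetic flux) has dimensions [I^-1 L^2 M T^-2].
t (time) has dimensions [T].
V (voltage) has dimensions [I^-1 L^2 M T^-3].

Left side: [I^-1 L^2 M T^-3]
Right side: [I^-1 L^2 M T^-3]

Both sides have the same dimensions, so the equation is dimensionally consistent.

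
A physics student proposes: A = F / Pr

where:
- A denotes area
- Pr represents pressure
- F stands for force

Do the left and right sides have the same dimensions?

Yes

A (area) has dimensions [L^2].
Pr (pressure) has dimensions [L^-1 M T^-2].
F (force) has dimensions [L M T^-2].

Left side: [L^2]
Right side: [L^2]

Both sides have the same dimensions, so the equation is dimensionally consistent.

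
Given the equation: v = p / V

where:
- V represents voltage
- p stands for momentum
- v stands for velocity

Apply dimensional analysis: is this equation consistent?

No

V (voltage) has dimensions [I^-1 L^2 M T^-3].
p (momentum) has dimensions [L M T^-1].
v (velocity) has dimensions [L T^-1].

Left side: [L T^-1]
Right side: [I L^-1 T^2]

The two sides have different dimensions, so the equation is NOT dimensionally consistent.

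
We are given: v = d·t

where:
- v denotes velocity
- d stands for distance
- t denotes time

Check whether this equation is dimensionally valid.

No

v (velocity) has dimensions [L T^-1].
d (distance) has dimensions [L].
t (time) has dimensions [T].

Left side: [L T^-1]
Right side: [L T]

The two sides have different dimensions, so the equation is NOT dimensionally consistent.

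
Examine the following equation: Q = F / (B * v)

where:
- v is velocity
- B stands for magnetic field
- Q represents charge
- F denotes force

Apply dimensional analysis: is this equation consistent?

Yes

v (velocity) has dimensions [L T^-1].
B (magnetic field) has dimensions [I^-1 M T^-2].
Q (charge) has dimensions [I T].
F (force) has dimensions [L M T^-2].

Left side: [I T]
Right side: [I T]

Both sides have the same dimensions, so the equation is dimensionally consistent.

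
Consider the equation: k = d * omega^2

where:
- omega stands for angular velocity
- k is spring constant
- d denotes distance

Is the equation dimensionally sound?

No

omega (angular velocity) has dimensions [T^-1].
k (spring constant) has dimensions [M T^-2].
d (distance) has dimensions [L].

Left side: [M T^-2]
Right side: [L T^-2]

The two sides have different dimensions, so the equation is NOT dimensionally consistent.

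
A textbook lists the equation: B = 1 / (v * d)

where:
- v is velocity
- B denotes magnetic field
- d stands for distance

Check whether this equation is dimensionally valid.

No

v (velocity) has dimensions [L T^-1].
B (magnetic field) has dimensions [I^-1 M T^-2].
d (distance) has dimensions [L].

Left side: [I^-1 M T^-2]
Right side: [L^-2 T]

The two sides have different dimensions, so the equation is NOT dimensionally consistent.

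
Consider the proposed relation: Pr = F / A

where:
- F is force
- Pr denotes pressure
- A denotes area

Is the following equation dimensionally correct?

Yes

F (force) has dimensions [L M T^-2].
Pr (pressure) has dimensions [L^-1 M T^-2].
A (area) has dimensions [L^2].

Left side: [L^-1 M T^-2]
Right side: [L^-1 M T^-2]

Both sides have the same dimensions, so the equation is dimensionally consistent.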